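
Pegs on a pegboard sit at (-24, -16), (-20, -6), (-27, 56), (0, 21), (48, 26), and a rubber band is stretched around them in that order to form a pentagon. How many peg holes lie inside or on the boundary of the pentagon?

By the shoelace formula, twice the signed area is |[(-24)·(-6) − (-20)·(-16)] + [(-20)·56 − (-27)·(-6)] + [(-27)·21 − 0·56] + [0·26 − 48·21] + [48·(-16) − (-24)·26]| = 3177, so the area is 1588.5.
Along each edge there are gcd(|Δx|,|Δy|)+1 lattice points, so counting each shared vertex once the boundary has gcd(4,10) + gcd(7,62) + gcd(27,35) + gcd(48,5) + gcd(72,42) = 2+1+1+1+6 = 11.
Pick's theorem gives I = A − B/2 + 1 = 1588.5 − 11/2 + 1 = 1584, so the closed region contains I + B = 1584 + 11 = 1595 lattice points.

1595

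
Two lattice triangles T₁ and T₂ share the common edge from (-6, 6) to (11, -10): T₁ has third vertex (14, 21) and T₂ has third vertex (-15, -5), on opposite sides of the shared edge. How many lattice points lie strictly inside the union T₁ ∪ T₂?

The union is the simple quadrilateral with vertices (-6, 6), (14, 21), (11, -10), (-15, -5) in order.
Using the shoelace formula, 2A = |[(-6)·21 − 14·6] + [14·(-10) − 11·21] + [11·(-5) − (-15)·(-10)] + [(-15)·6 − (-6)·(-5)]| = 906, so the area is 453.
Summing gcd(|Δx|,|Δy|) over the edges gives the boundary count: gcd(20,15) + gcd(3,31) + gcd(26,5) + gcd(9,11) = 5+1+1+1 = 8.
By Pick's theorem I = A − B/2 + 1 = 453 − 8/2 + 1 = 450.

450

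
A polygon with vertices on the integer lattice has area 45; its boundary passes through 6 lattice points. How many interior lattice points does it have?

43

From Pick's theorem, I = A − B/2 + 1 = 45 − 6/2 + 1 = 43.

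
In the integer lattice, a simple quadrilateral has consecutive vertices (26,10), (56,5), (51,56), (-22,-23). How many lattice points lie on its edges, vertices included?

The number of boundary lattice points is Σ gcd(|Δx|,|Δy|) = gcd(30,5) + gcd(5,51) + gcd(73,79) + gcd(48,33) = 5+1+1+3 = 10.

10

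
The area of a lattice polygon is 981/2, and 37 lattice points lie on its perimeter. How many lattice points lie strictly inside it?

473

From Pick's theorem, I = A − B/2 + 1 = 981/2 − 37/2 + 1 = 473.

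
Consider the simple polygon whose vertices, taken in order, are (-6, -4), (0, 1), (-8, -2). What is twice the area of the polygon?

22

The shoelace formula gives twice the area as |[(-6)·1 − 0·(-4)] + [0·(-2) − (-8)·1] + [(-8)·(-4) − (-6)·(-2)]| = 22, so the area is 11.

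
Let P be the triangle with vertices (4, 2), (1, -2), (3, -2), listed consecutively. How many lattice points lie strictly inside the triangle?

Using the shoelace formula, 2A = |[4·(-2) − 1·2] + [1·(-2) − 3·(-2)] + [3·2 − 4·(-2)]| = 8, so the area is 4.
Summing gcd(|Δx|,|Δy|) over the edges gives the boundary count: gcd(3,4) + gcd(2,0) + gcd(1,4) = 1+2+1 = 4.
By Pick's theorem A = I + B/2 − 1, so I = 4 − 4/2 + 1 = 3.

3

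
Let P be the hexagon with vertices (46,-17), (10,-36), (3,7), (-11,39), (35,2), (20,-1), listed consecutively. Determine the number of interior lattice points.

Using the shoelace formula, 2A = |[46·(-36) − 10·(-17)] + [10·7 − 3·(-36)] + [3·39 − (-11)·7] + [(-11)·2 − 35·39] + [35·(-1) − 20·2] + [20·(-17) − 46·(-1)]| = 2870, so the area is 1435.
The number of boundary lattice points is Σ gcd(|Δx|,|Δy|) = gcd(36,19) + gcd(7,43) + gcd(14,32) + gcd(46,37) + gcd(15,3) + gcd(26,16) = 1+1+2+1+3+2 = 10.
By Pick's theorem A = I + B/2 − 1, so I = 1435 − 10/2 + 1 = 1431.

1431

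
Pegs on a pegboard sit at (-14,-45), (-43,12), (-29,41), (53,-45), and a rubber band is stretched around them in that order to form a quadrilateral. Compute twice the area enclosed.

The shoelace formula gives twice the area as |((-14)·12 − (-43)·(-45)) + ((-43)·41 − (-29)·12) + ((-29)·(-45) − 53·41) + (53·(-45) − (-14)·(-45))| = 7401, so the area is 3700.5.

7401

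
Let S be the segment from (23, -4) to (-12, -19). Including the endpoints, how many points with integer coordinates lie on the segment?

The number of lattice points on a segment between lattice points is gcd(|Δx|,|Δy|) + 1 = gcd(35,15) + 1 = 5 + 1 = 6.

6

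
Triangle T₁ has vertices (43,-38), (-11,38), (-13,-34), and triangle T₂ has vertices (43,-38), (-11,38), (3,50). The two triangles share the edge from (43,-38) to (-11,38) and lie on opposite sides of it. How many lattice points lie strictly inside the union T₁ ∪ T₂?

The union is the simple quadrilateral with vertices (43,-38), (-13,-34), (-11,38), (3,50) in order.
Using the shoelace formula, 2A = |(43·(-34) − (-13)·(-38)) + ((-13)·38 − (-11)·(-34)) + ((-11)·50 − 3·38) + (3·(-38) − 43·50)| = 5752, so the area is 2876.
Along each edge there are gcd(|Δx|,|Δy|)+1 lattice points, so counting each shared vertex once the boundary has gcd(56,4) + gcd(2,72) + gcd(14,12) + gcd(40,88) = 4+2+2+8 = 16.
By Pick's theorem I = A − B/2 + 1 = 2876 − 16/2 + 1 = 2869.

2869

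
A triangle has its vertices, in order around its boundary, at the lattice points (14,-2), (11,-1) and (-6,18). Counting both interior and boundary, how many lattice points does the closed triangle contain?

By the shoelace formula, twice the signed area is |(14·(-1) − 11·(-2)) + (11·18 − (-6)·(-1)) + ((-6)·(-2) − 14·18)| = 40, so the area is 20.
The number of boundary lattice points is Σ gcd(|Δx|,|Δy|) = gcd(3,1) + gcd(17,19) + gcd(20,20) = 1+1+20 = 22.
Pick's theorem gives I = A − B/2 + 1 = 20 − 22/2 + 1 = 10, so the closed region contains I + B = 10 + 22 = 32 lattice points.

32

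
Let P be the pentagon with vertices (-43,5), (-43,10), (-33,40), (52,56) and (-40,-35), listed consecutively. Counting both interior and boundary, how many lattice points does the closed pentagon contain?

3419

Using the shoelace formula, 2A = |((-43)·10 − (-43)·5) + ((-43)·40 − (-33)·10) + ((-33)·56 − 52·40) + (52·(-35) − (-40)·56) + ((-40)·5 − (-43)·(-35))| = 6818, so the area is 3409.
The number of boundary lattice points is Σ gcd(|Δx|,|Δy|) = gcd(0,5) + gcd(10,30) + gcd(85,16) + gcd(92,91) + gcd(3,40) = 5+10+1+1+1 = 18.
Pick's theorem gives I = A − B/2 + 1 = 3409 − 18/2 + 1 = 3401, so the closed region contains I + B = 3401 + 18 = 3419 lattice points.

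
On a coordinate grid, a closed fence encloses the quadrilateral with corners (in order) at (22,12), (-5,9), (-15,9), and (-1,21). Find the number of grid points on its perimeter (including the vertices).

Summing gcd(|Δx|,|Δy|) over the edges gives the boundary count: gcd(27,3) + gcd(10,0) + gcd(14,12) + gcd(23,9) = 3+10+2+1 = 16.

16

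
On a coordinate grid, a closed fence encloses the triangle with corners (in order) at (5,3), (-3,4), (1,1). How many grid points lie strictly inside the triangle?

The shoelace formula gives twice the area as |[5·4 − (-3)·3] + [(-3)·1 − 1·4] + [1·3 − 5·1]| = 20, so the area is 10.
Summing gcd(|Δx|,|Δy|) over the edges gives the boundary count: gcd(8,1) + gcd(4,3) + gcd(4,2) = 1+1+2 = 4.
By Pick's theorem A = I + B/2 − 1, so I = 10 − 4/2 + 1 = 9.

9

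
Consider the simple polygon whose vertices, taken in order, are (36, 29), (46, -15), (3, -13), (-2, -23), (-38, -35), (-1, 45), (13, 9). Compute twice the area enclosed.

5612

The shoelace formula gives twice the area as |(36·(-15) − 46·29) + (46·(-13) − 3·(-15)) + (3·(-23) − (-2)·(-13)) + ((-2)·(-35) − (-38)·(-23)) + ((-38)·45 − (-1)·(-35)) + ((-1)·9 − 13·45) + (13·29 − 36·9)| = 5612, so the area is 2806.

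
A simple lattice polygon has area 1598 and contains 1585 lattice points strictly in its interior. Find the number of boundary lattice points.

Pick's theorem gives A = I + B/2 − 1, so B = 2(A − I + 1) = 2(1598 − 1585 + 1) = 28.

28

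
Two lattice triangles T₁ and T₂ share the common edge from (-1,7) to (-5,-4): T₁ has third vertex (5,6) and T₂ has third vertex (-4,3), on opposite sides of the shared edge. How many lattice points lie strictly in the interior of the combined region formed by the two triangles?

The union is the simple quadrilateral with vertices (-1,7), (5,6), (-5,-4), (-4,3) in order.
By the shoelace formula, twice the signed area is |[(-1)·6 − 5·7] + [5·(-4) − (-5)·6] + [(-5)·3 − (-4)·(-4)] + [(-4)·7 − (-1)·3]| = 87, so the area is 43.5.
Along each edge there are gcd(|Δx|,|Δy|)+1 lattice points, so counting each shared vertex once the boundary has gcd(6,1) + gcd(10,10) + gcd(1,7) + gcd(3,4) = 1+10+1+1 = 13.
By Pick's theorem I = A − B/2 + 1 = 43.5 − 13/2 + 1 = 38.

38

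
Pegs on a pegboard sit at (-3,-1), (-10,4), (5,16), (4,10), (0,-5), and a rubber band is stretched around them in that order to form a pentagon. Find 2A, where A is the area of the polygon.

By the shoelace formula, twice the signed area is |((-3)·4 − (-10)·(-1)) + ((-10)·16 − 5·4) + (5·10 − 4·16) + (4·(-5) − 0·10) + (0·(-1) − (-3)·(-5))| = 251, so the area is 251/2.

251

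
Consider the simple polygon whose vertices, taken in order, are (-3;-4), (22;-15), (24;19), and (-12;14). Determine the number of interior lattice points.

By the shoelace formula, twice the signed area is |[(-3)·(-15) − 22·(-4)] + [22·19 − 24·(-15)] + [24·14 − (-12)·19] + [(-12)·(-4) − (-3)·14]| = 1565, so the area is 782.5.
Along each edge there are gcd(|Δx|,|Δy|)+1 lattice points, so counting each shared vertex once the boundary has gcd(25,11) + gcd(2,34) + gcd(36,5) + gcd(9,18) = 1+2+1+9 = 13.
Pick's theorem gives I = A − B/2 + 1 = 782.5 − 13/2 + 1 = 777.

777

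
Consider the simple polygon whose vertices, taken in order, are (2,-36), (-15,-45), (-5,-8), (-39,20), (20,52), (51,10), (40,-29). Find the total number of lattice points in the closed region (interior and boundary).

4649

By the shoelace formula, twice the signed area is |(2·(-45) − (-15)·(-36)) + ((-15)·(-8) − (-5)·(-45)) + ((-5)·20 − (-39)·(-8)) + ((-39)·52 − 20·20) + (20·10 − 51·52) + (51·(-29) − 40·10) + (40·(-36) − 2·(-29))| = 9288, so the area is 4644.
The number of boundary lattice points is Σ gcd(|Δx|,|Δy|) = gcd(17,9) + gcd(10,37) + gcd(34,28) + gcd(59,32) + gcd(31,42) + gcd(11,39) + gcd(38,7) = 1+1+2+1+1+1+1 = 8.
Pick's theorem gives I = A − B/2 + 1 = 4644 − 8/2 + 1 = 4641, so the closed region contains I + B = 4641 + 8 = 4649 lattice points.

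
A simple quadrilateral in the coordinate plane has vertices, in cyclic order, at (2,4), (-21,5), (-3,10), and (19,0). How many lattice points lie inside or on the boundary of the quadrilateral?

Using the shoelace formula, 2A = |(2·5 − (-21)·4) + ((-21)·10 − (-3)·5) + ((-3)·0 − 19·10) + (19·4 − 2·0)| = 215, so the area is 215/2.
The number of boundary lattice points is Σ gcd(|Δx|,|Δy|) = gcd(23,1) + gcd(18,5) + gcd(22,10) + gcd(17,4) = 1+1+2+1 = 5.
Pick's theorem gives I = A − B/2 + 1 = 215/2 − 5/2 + 1 = 106, so the closed region contains I + B = 106 + 5 = 111 lattice points.

111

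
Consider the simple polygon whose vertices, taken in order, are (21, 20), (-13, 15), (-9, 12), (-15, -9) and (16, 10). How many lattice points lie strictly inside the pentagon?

By the shoelace formula, twice the signed area is |(21·15 − (-13)·20) + ((-13)·12 − (-9)·15) + ((-9)·(-9) − (-15)·12) + ((-15)·10 − 16·(-9)) + (16·20 − 21·10)| = 919, so the area is 919/2.
Along each edge there are gcd(|Δx|,|Δy|)+1 lattice points, so counting each shared vertex once the boundary has gcd(34,5) + gcd(4,3) + gcd(6,21) + gcd(31,19) + gcd(5,10) = 1+1+3+1+5 = 11.
By Pick's theorem A = I + B/2 − 1, so I = 919/2 − 11/2 + 1 = 455.

455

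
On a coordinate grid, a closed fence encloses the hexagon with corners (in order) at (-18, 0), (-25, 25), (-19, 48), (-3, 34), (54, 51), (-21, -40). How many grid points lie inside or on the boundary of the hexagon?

Using the shoelace formula, 2A = |((-18)·25 − (-25)·0) + ((-25)·48 − (-19)·25) + ((-19)·34 − (-3)·48) + ((-3)·51 − 54·34) + (54·(-40) − (-21)·51) + ((-21)·0 − (-18)·(-40))| = 5475, so the area is 2737.5.
The number of boundary lattice points is Σ gcd(|Δx|,|Δy|) = gcd(7,25) + gcd(6,23) + gcd(16,14) + gcd(57,17) + gcd(75,91) + gcd(3,40) = 1+1+2+1+1+1 = 7.
Pick's theorem gives I = A − B/2 + 1 = 2737.5 − 7/2 + 1 = 2735, so the closed region contains I + B = 2735 + 7 = 2742 lattice points.

2742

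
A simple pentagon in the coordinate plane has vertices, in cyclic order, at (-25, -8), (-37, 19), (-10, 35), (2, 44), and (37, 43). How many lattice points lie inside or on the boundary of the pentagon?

1580

The shoelace formula gives twice the area as |[(-25)·19 − (-37)·(-8)] + [(-37)·35 − (-10)·19] + [(-10)·44 − 2·35] + [2·43 − 37·44] + [37·(-8) − (-25)·43]| = 3149, so the area is 1574.5.
Along each edge there are gcd(|Δx|,|Δy|)+1 lattice points, so counting each shared vertex once the boundary has gcd(12,27) + gcd(27,16) + gcd(12,9) + gcd(35,1) + gcd(62,51) = 3+1+3+1+1 = 9.
Pick's theorem gives I = A − B/2 + 1 = 1574.5 − 9/2 + 1 = 1571, so the closed region contains I + B = 1571 + 9 = 1580 lattice points.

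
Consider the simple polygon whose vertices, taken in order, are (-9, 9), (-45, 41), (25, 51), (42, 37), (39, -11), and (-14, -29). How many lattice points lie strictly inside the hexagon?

By the shoelace formula, twice the signed area is |((-9)·41 − (-45)·9) + ((-45)·51 − 25·41) + (25·37 − 42·51) + (42·(-11) − 39·37) + (39·(-29) − (-14)·(-11)) + ((-14)·9 − (-9)·(-29))| = 8078, so the area is 4039.
Summing gcd(|Δx|,|Δy|) over the edges gives the boundary count: gcd(36,32) + gcd(70,10) + gcd(17,14) + gcd(3,48) + gcd(53,18) + gcd(5,38) = 4+10+1+3+1+1 = 20.
By Pick's theorem A = I + B/2 − 1, so I = 4039 − 20/2 + 1 = 4030.

4030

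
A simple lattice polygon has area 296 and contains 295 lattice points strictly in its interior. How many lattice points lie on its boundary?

4

Pick's theorem gives A = I + B/2 − 1, so B = 2(A − I + 1) = 2(296 − 295 + 1) = 4.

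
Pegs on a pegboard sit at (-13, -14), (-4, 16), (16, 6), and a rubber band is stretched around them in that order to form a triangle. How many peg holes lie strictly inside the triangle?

339

By the shoelace formula, twice the signed area is |((-13)·16 − (-4)·(-14)) + ((-4)·6 − 16·16) + (16·(-14) − (-13)·6)| = 690, so the area is 345.
Along each edge there are gcd(|Δx|,|Δy|)+1 lattice points, so counting each shared vertex once the boundary has gcd(9,30) + gcd(20,10) + gcd(29,20) = 3+10+1 = 14.
By Pick's theorem A = I + B/2 − 1, so I = 345 − 14/2 + 1 = 339.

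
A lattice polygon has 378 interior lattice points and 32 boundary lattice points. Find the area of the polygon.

393

By Pick's theorem, A = I + B/2 − 1 = 378 + 32/2 − 1 = 393.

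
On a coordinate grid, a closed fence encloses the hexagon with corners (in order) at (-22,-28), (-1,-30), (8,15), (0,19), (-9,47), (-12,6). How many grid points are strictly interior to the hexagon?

1071

The shoelace formula gives twice the area as |((-22)·(-30) − (-1)·(-28)) + ((-1)·15 − 8·(-30)) + (8·19 − 0·15) + (0·47 − (-9)·19) + ((-9)·6 − (-12)·47) + ((-12)·(-28) − (-22)·6)| = 2158, so the area is 1079.
The number of boundary lattice points is Σ gcd(|Δx|,|Δy|) = gcd(21,2) + gcd(9,45) + gcd(8,4) + gcd(9,28) + gcd(3,41) + gcd(10,34) = 1+9+4+1+1+2 = 18.
By Pick's theorem A = I + B/2 − 1, so I = 1079 − 18/2 + 1 = 1071.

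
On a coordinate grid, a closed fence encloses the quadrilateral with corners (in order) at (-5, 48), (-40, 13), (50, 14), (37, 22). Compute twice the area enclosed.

Using the shoelace formula, 2A = |((-5)·13 − (-40)·48) + ((-40)·14 − 50·13) + (50·22 − 37·14) + (37·48 − (-5)·22)| = 3113, so the area is 3113/2.

3113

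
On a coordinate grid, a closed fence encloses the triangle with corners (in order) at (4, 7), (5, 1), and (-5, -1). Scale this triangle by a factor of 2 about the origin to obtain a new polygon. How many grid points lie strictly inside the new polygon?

121

The shoelace formula gives twice the area as |[4·1 − 5·7] + [5·(-1) − (-5)·1] + [(-5)·7 − 4·(-1)]| = 62, so the area is 31.
The number of boundary lattice points is Σ gcd(|Δx|,|Δy|) = gcd(1,6) + gcd(10,2) + gcd(9,8) = 1+2+1 = 4.
Scaling by 2 multiplies the area by 2² = 4 (so the new area is 124) and multiplies the boundary lattice-point count by 2, giving 8.
By Pick's theorem, the interior count of the dilated polygon is 124 − 8/2 + 1 = 121.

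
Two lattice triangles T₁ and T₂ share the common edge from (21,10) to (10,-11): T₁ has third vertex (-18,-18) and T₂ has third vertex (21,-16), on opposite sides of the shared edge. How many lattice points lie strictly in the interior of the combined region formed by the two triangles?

The union is the simple quadrilateral with vertices (21,10), (-18,-18), (10,-11), (21,-16) in order.
The shoelace formula gives twice the area as |[21·(-18) − (-18)·10] + [(-18)·(-11) − 10·(-18)] + [10·(-16) − 21·(-11)] + [21·10 − 21·(-16)]| = 797, so the area is 398.5.
Along each edge there are gcd(|Δx|,|Δy|)+1 lattice points, so counting each shared vertex once the boundary has gcd(39,28) + gcd(28,7) + gcd(11,5) + gcd(0,26) = 1+7+1+26 = 35.
By Pick's theorem I = A − B/2 + 1 = 398.5 − 35/2 + 1 = 382.

382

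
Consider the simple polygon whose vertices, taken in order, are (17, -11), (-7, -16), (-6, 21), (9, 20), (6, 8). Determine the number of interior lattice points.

573

Using the shoelace formula, 2A = |(17·(-16) − (-7)·(-11)) + ((-7)·21 − (-6)·(-16)) + ((-6)·20 − 9·21) + (9·8 − 6·20) + (6·(-11) − 17·8)| = 1151, so the area is 575.5.
Along each edge there are gcd(|Δx|,|Δy|)+1 lattice points, so counting each shared vertex once the boundary has gcd(24,5) + gcd(1,37) + gcd(15,1) + gcd(3,12) + gcd(11,19) = 1+1+1+3+1 = 7.
By Pick's theorem A = I + B/2 − 1, so I = 575.5 − 7/2 + 1 = 573.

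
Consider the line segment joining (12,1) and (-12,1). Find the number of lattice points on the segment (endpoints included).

25

The number of lattice points on a segment between lattice points is gcd(|Δx|,|Δy|) + 1 = gcd(24,0) + 1 = 24 + 1 = 25.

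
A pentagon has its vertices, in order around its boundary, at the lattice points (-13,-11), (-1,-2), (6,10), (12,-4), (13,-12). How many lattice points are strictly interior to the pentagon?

256

By the shoelace formula, twice the signed area is |[(-13)·(-2) − (-1)·(-11)] + [(-1)·10 − 6·(-2)] + [6·(-4) − 12·10] + [12·(-12) − 13·(-4)] + [13·(-11) − (-13)·(-12)]| = 518, so the area is 259.
Along each edge there are gcd(|Δx|,|Δy|)+1 lattice points, so counting each shared vertex once the boundary has gcd(12,9) + gcd(7,12) + gcd(6,14) + gcd(1,8) + gcd(26,1) = 3+1+2+1+1 = 8.
Pick's theorem gives I = A − B/2 + 1 = 259 − 8/2 + 1 = 256.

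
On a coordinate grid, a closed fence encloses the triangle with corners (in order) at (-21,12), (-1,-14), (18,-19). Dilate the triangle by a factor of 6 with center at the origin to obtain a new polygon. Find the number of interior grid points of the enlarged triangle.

7081

The shoelace formula gives twice the area as |[(-21)·(-14) − (-1)·12] + [(-1)·(-19) − 18·(-14)] + [18·12 − (-21)·(-19)]| = 394, so the area is 197.
The number of boundary lattice points is Σ gcd(|Δx|,|Δy|) = gcd(20,26) + gcd(19,5) + gcd(39,31) = 2+1+1 = 4.
Scaling by 6 multiplies the area by 6² = 36 (so the new area is 7092) and multiplies the boundary lattice-point count by 6, giving 24.
By Pick's theorem, the interior count of the dilated polygon is 7092 − 24/2 + 1 = 7081.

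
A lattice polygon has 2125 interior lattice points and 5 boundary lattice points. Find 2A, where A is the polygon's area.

4253

Pick's theorem states A = I + B/2 − 1, so A = 2125 + 5/2 − 1 = 4253/2.
Hence 2A = 4253.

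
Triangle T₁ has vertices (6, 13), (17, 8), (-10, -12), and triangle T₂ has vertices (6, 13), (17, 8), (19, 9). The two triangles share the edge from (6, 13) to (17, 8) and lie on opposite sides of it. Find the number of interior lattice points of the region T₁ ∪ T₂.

The union is the simple quadrilateral with vertices (6, 13), (-10, -12), (17, 8), (19, 9) in order.
By the shoelace formula, twice the signed area is |[6·(-12) − (-10)·13] + [(-10)·8 − 17·(-12)] + [17·9 − 19·8] + [19·13 − 6·9]| = 376, so the area is 188.
Summing gcd(|Δx|,|Δy|) over the edges gives the boundary count: gcd(16,25) + gcd(27,20) + gcd(2,1) + gcd(13,4) = 1+1+1+1 = 4.
By Pick's theorem I = A − B/2 + 1 = 188 − 4/2 + 1 = 187.

187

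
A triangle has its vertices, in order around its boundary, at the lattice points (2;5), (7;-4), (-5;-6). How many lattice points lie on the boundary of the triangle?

The number of boundary lattice points is Σ gcd(|Δx|,|Δy|) = gcd(5,9) + gcd(12,2) + gcd(7,11) = 1+2+1 = 4.

4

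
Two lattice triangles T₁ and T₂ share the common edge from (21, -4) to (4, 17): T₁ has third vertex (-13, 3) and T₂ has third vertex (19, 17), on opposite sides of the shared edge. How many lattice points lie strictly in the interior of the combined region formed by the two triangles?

447

The union is the simple quadrilateral with vertices (21, -4), (-13, 3), (4, 17), (19, 17) in order.
By the shoelace formula, twice the signed area is |(21·3 − (-13)·(-4)) + ((-13)·17 − 4·3) + (4·17 − 19·17) + (19·(-4) − 21·17)| = 910, so the area is 455.
The number of boundary lattice points is Σ gcd(|Δx|,|Δy|) = gcd(34,7) + gcd(17,14) + gcd(15,0) + gcd(2,21) = 1+1+15+1 = 18.
By Pick's theorem I = A − B/2 + 1 = 455 − 18/2 + 1 = 447.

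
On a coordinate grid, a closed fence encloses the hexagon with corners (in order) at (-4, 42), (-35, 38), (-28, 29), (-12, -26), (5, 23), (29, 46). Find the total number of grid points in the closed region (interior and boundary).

By the shoelace formula, twice the signed area is |((-4)·38 − (-35)·42) + ((-35)·29 − (-28)·38) + ((-28)·(-26) − (-12)·29) + ((-12)·23 − 5·(-26)) + (5·46 − 29·23) + (29·42 − (-4)·46)| = 3262, so the area is 1631.
Along each edge there are gcd(|Δx|,|Δy|)+1 lattice points, so counting each shared vertex once the boundary has gcd(31,4) + gcd(7,9) + gcd(16,55) + gcd(17,49) + gcd(24,23) + gcd(33,4) = 1+1+1+1+1+1 = 6.
Pick's theorem gives I = A − B/2 + 1 = 1631 − 6/2 + 1 = 1629, so the closed region contains I + B = 1629 + 6 = 1635 lattice points.

1635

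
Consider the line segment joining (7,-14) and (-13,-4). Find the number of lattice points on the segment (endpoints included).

11

The number of lattice points on a segment between lattice points is gcd(|Δx|,|Δy|) + 1 = gcd(20,10) + 1 = 10 + 1 = 11.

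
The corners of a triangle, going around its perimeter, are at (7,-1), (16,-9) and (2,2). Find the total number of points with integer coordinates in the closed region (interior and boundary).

The shoelace formula gives twice the area as |(7·(-9) − 16·(-1)) + (16·2 − 2·(-9)) + (2·(-1) − 7·2)| = 13, so the area is 6.5.
The number of boundary lattice points is Σ gcd(|Δx|,|Δy|) = gcd(9,8) + gcd(14,11) + gcd(5,3) = 1+1+1 = 3.
Pick's theorem gives I = A − B/2 + 1 = 6.5 − 3/2 + 1 = 6, so the closed region contains I + B = 6 + 3 = 9 lattice points.

9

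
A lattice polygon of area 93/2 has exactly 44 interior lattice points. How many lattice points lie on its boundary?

7

Pick's theorem gives A = I + B/2 − 1, so B = 2(A − I + 1) = 2(93/2 − 44 + 1) = 7.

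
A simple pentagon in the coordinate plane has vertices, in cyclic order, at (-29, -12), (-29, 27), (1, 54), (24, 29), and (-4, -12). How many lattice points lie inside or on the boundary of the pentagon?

2267

The shoelace formula gives twice the area as |((-29)·27 − (-29)·(-12)) + ((-29)·54 − 1·27) + (1·29 − 24·54) + (24·(-12) − (-4)·29) + ((-4)·(-12) − (-29)·(-12))| = 4463, so the area is 4463/2.
Summing gcd(|Δx|,|Δy|) over the edges gives the boundary count: gcd(0,39) + gcd(30,27) + gcd(23,25) + gcd(28,41) + gcd(25,0) = 39+3+1+1+25 = 69.
Pick's theorem gives I = A − B/2 + 1 = 4463/2 − 69/2 + 1 = 2198, so the closed region contains I + B = 2198 + 69 = 2267 lattice points.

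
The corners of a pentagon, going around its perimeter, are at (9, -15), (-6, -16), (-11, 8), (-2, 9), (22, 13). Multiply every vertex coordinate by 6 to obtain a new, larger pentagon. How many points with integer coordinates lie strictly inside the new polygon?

Using the shoelace formula, 2A = |[9·(-16) − (-6)·(-15)] + [(-6)·8 − (-11)·(-16)] + [(-11)·9 − (-2)·8] + [(-2)·13 − 22·9] + [22·(-15) − 9·13]| = 1212, so the area is 606.
The number of boundary lattice points is Σ gcd(|Δx|,|Δy|) = gcd(15,1) + gcd(5,24) + gcd(9,1) + gcd(24,4) + gcd(13,28) = 1+1+1+4+1 = 8.
Scaling by 6 multiplies the area by 6² = 36 (so the new area is 21816) and multiplies the boundary lattice-point count by 6, giving 48.
By Pick's theorem, the interior count of the dilated polygon is 21816 − 48/2 + 1 = 21793.

21793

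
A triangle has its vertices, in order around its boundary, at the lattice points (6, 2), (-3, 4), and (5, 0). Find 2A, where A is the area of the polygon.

The shoelace formula gives twice the area as |[6·4 − (-3)·2] + [(-3)·0 − 5·4] + [5·2 − 6·0]| = 20, so the area is 10.

20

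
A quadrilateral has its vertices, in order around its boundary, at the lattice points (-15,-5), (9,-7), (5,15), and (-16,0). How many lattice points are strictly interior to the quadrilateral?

317

Using the shoelace formula, 2A = |((-15)·(-7) − 9·(-5)) + (9·15 − 5·(-7)) + (5·0 − (-16)·15) + ((-16)·(-5) − (-15)·0)| = 640, so the area is 320.
Along each edge there are gcd(|Δx|,|Δy|)+1 lattice points, so counting each shared vertex once the boundary has gcd(24,2) + gcd(4,22) + gcd(21,15) + gcd(1,5) = 2+2+3+1 = 8.
By Pick's theorem A = I + B/2 − 1, so I = 320 − 8/2 + 1 = 317.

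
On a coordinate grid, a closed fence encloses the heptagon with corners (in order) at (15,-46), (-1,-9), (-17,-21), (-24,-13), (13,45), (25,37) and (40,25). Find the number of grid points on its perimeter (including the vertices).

Summing gcd(|Δx|,|Δy|) over the edges gives the boundary count: gcd(16,37) + gcd(16,12) + gcd(7,8) + gcd(37,58) + gcd(12,8) + gcd(15,12) + gcd(25,71) = 1+4+1+1+4+3+1 = 15.

15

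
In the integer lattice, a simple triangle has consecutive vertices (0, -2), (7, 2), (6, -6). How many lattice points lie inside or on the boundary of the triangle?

29

Using the shoelace formula, 2A = |[0·2 − 7·(-2)] + [7·(-6) − 6·2] + [6·(-2) − 0·(-6)]| = 52, so the area is 26.
The number of boundary lattice points is Σ gcd(|Δx|,|Δy|) = gcd(7,4) + gcd(1,8) + gcd(6,4) = 1+1+2 = 4.
Pick's theorem gives I = A − B/2 + 1 = 26 − 4/2 + 1 = 25, so the closed region contains I + B = 25 + 4 = 29 lattice points.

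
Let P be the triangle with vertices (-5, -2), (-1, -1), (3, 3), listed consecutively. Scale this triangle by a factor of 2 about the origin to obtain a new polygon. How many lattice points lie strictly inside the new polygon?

19

Using the shoelace formula, 2A = |[(-5)·(-1) − (-1)·(-2)] + [(-1)·3 − 3·(-1)] + [3·(-2) − (-5)·3]| = 12, so the area is 6.
Summing gcd(|Δx|,|Δy|) over the edges gives the boundary count: gcd(4,1) + gcd(4,4) + gcd(8,5) = 1+4+1 = 6.
Scaling by 2 multiplies the area by 2² = 4 (so the new area is 24) and multiplies the boundary lattice-point count by 2, giving 12.
By Pick's theorem, the interior count of the dilated polygon is 24 − 12/2 + 1 = 19.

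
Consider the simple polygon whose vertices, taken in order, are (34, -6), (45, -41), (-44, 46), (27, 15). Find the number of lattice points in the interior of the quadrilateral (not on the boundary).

1712

By the shoelace formula, twice the signed area is |(34·(-41) − 45·(-6)) + (45·46 − (-44)·(-41)) + ((-44)·15 − 27·46) + (27·(-6) − 34·15)| = 3432, so the area is 1716.
The number of boundary lattice points is Σ gcd(|Δx|,|Δy|) = gcd(11,35) + gcd(89,87) + gcd(71,31) + gcd(7,21) = 1+1+1+7 = 10.
Pick's theorem gives I = A − B/2 + 1 = 1716 − 10/2 + 1 = 1712.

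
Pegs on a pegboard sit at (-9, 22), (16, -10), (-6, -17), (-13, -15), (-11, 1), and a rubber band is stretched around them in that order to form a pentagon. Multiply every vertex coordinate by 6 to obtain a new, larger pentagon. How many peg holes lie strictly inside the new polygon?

The shoelace formula gives twice the area as |[(-9)·(-10) − 16·22] + [16·(-17) − (-6)·(-10)] + [(-6)·(-15) − (-13)·(-17)] + [(-13)·1 − (-11)·(-15)] + [(-11)·22 − (-9)·1]| = 1136, so the area is 568.
Summing gcd(|Δx|,|Δy|) over the edges gives the boundary count: gcd(25,32) + gcd(22,7) + gcd(7,2) + gcd(2,16) + gcd(2,21) = 1+1+1+2+1 = 6.
Scaling by 6 multiplies the area by 6² = 36 (so the new area is 20448) and multiplies the boundary lattice-point count by 6, giving 36.
By Pick's theorem, the interior count of the dilated polygon is 20448 − 36/2 + 1 = 20431.

20431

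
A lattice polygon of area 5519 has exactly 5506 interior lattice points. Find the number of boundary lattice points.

Pick's theorem gives A = I + B/2 − 1, so B = 2(A − I + 1) = 2(5519 − 5506 + 1) = 28.

28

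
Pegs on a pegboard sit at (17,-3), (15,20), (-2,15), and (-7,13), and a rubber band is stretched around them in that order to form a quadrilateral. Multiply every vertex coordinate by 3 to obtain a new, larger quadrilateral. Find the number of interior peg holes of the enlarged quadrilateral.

2365

Using the shoelace formula, 2A = |(17·20 − 15·(-3)) + (15·15 − (-2)·20) + ((-2)·13 − (-7)·15) + ((-7)·(-3) − 17·13)| = 529, so the area is 529/2.
Along each edge there are gcd(|Δx|,|Δy|)+1 lattice points, so counting each shared vertex once the boundary has gcd(2,23) + gcd(17,5) + gcd(5,2) + gcd(24,16) = 1+1+1+8 = 11.
Scaling by 3 multiplies the area by 3² = 9 (so the new area is 2380.5) and multiplies the boundary lattice-point count by 3, giving 33.
By Pick's theorem, the interior count of the dilated polygon is 2380.5 − 33/2 + 1 = 2365.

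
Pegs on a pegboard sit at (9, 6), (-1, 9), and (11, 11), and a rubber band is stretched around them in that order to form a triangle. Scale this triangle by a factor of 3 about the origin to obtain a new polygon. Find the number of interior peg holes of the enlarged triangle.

The shoelace formula gives twice the area as |(9·9 − (-1)·6) + ((-1)·11 − 11·9) + (11·6 − 9·11)| = 56, so the area is 28.
Along each edge there are gcd(|Δx|,|Δy|)+1 lattice points, so counting each shared vertex once the boundary has gcd(10,3) + gcd(12,2) + gcd(2,5) = 1+2+1 = 4.
Scaling by 3 multiplies the area by 3² = 9 (so the new area is 252) and multiplies the boundary lattice-point count by 3, giving 12.
By Pick's theorem, the interior count of the dilated polygon is 252 − 12/2 + 1 = 247.

247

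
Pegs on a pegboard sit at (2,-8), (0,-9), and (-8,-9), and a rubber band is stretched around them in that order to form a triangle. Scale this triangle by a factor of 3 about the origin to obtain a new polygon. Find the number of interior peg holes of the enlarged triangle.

22

Using the shoelace formula, 2A = |[2·(-9) − 0·(-8)] + [0·(-9) − (-8)·(-9)] + [(-8)·(-8) − 2·(-9)]| = 8, so the area is 4.
The number of boundary lattice points is Σ gcd(|Δx|,|Δy|) = gcd(2,1) + gcd(8,0) + gcd(10,1) = 1+8+1 = 10.
Scaling by 3 multiplies the area by 3² = 9 (so the new area is 36) and multiplies the boundary lattice-point count by 3, giving 30.
By Pick's theorem, the interior count of the dilated polygon is 36 − 30/2 + 1 = 22.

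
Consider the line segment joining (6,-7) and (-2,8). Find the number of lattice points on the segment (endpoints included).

The number of lattice points on a segment between lattice points is gcd(|Δx|,|Δy|) + 1 = gcd(8,15) + 1 = 1 + 1 = 2.

2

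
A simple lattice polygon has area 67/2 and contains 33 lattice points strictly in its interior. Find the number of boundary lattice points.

Pick's theorem gives A = I + B/2 − 1, so B = 2(A − I + 1) = 2(67/2 − 33 + 1) = 3.

3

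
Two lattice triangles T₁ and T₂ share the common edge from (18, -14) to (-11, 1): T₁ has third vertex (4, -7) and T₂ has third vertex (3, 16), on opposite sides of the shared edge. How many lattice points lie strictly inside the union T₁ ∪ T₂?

315

The union is the simple quadrilateral with vertices (18, -14), (4, -7), (-11, 1), (3, 16) in order.
The shoelace formula gives twice the area as |(18·(-7) − 4·(-14)) + (4·1 − (-11)·(-7)) + ((-11)·16 − 3·1) + (3·(-14) − 18·16)| = 652, so the area is 326.
Along each edge there are gcd(|Δx|,|Δy|)+1 lattice points, so counting each shared vertex once the boundary has gcd(14,7) + gcd(15,8) + gcd(14,15) + gcd(15,30) = 7+1+1+15 = 24.
By Pick's theorem I = A − B/2 + 1 = 326 − 24/2 + 1 = 315.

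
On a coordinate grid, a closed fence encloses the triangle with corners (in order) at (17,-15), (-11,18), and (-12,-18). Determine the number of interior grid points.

520

By the shoelace formula, twice the signed area is |[17·18 − (-11)·(-15)] + [(-11)·(-18) − (-12)·18] + [(-12)·(-15) − 17·(-18)]| = 1041, so the area is 1041/2.
The number of boundary lattice points is Σ gcd(|Δx|,|Δy|) = gcd(28,33) + gcd(1,36) + gcd(29,3) = 1+1+1 = 3.
By Pick's theorem A = I + B/2 − 1, so I = 1041/2 − 3/2 + 1 = 520.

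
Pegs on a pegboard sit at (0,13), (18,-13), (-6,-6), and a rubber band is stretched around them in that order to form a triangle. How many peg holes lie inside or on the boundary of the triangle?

252

Using the shoelace formula, 2A = |(0·(-13) − 18·13) + (18·(-6) − (-6)·(-13)) + ((-6)·13 − 0·(-6))| = 498, so the area is 249.
Summing gcd(|Δx|,|Δy|) over the edges gives the boundary count: gcd(18,26) + gcd(24,7) + gcd(6,19) = 2+1+1 = 4.
Pick's theorem gives I = A − B/2 + 1 = 249 − 4/2 + 1 = 248, so the closed region contains I + B = 248 + 4 = 252 lattice points.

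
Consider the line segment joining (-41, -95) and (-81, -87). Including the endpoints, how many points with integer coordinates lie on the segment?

The number of lattice points on a segment between lattice points is gcd(|Δx|,|Δy|) + 1 = gcd(40,8) + 1 = 8 + 1 = 9.

9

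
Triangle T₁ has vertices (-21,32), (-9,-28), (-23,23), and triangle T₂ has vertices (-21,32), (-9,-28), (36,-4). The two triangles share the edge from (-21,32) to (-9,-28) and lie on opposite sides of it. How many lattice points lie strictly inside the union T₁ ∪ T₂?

The union is the simple quadrilateral with vertices (-21,32), (-23,23), (-9,-28), (36,-4) in order.
The shoelace formula gives twice the area as |[(-21)·23 − (-23)·32] + [(-23)·(-28) − (-9)·23] + [(-9)·(-4) − 36·(-28)] + [36·32 − (-21)·(-4)]| = 3216, so the area is 1608.
Along each edge there are gcd(|Δx|,|Δy|)+1 lattice points, so counting each shared vertex once the boundary has gcd(2,9) + gcd(14,51) + gcd(45,24) + gcd(57,36) = 1+1+3+3 = 8.
By Pick's theorem I = A − B/2 + 1 = 1608 − 8/2 + 1 = 1605.

1605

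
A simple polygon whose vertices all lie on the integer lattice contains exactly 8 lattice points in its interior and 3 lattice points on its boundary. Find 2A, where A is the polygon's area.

By Pick's theorem, A = I + B/2 − 1 = 8 + 3/2 − 1 = 17/2.
Hence 2A = 17.

17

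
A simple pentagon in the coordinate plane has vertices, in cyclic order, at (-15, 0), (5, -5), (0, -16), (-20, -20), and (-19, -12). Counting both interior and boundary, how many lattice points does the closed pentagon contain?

331

Using the shoelace formula, 2A = |[(-15)·(-5) − 5·0] + [5·(-16) − 0·(-5)] + [0·(-20) − (-20)·(-16)] + [(-20)·(-12) − (-19)·(-20)] + [(-19)·0 − (-15)·(-12)]| = 645, so the area is 322.5.
Along each edge there are gcd(|Δx|,|Δy|)+1 lattice points, so counting each shared vertex once the boundary has gcd(20,5) + gcd(5,11) + gcd(20,4) + gcd(1,8) + gcd(4,12) = 5+1+4+1+4 = 15.
Pick's theorem gives I = A − B/2 + 1 = 322.5 − 15/2 + 1 = 316, so the closed region contains I + B = 316 + 15 = 331 lattice points.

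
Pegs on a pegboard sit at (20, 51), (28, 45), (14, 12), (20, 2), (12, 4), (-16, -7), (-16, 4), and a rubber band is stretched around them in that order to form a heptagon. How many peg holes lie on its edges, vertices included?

Along each edge there are gcd(|Δx|,|Δy|)+1 lattice points, so counting each shared vertex once the boundary has gcd(8,6) + gcd(14,33) + gcd(6,10) + gcd(8,2) + gcd(28,11) + gcd(0,11) + gcd(36,47) = 2+1+2+2+1+11+1 = 20.

20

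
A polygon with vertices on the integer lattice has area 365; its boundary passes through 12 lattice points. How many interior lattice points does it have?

360

From Pick's theorem, I = A − B/2 + 1 = 365 − 12/2 + 1 = 360.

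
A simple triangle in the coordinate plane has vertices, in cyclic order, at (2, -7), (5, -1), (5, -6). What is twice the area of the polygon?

By the shoelace formula, twice the signed area is |[2·(-1) − 5·(-7)] + [5·(-6) − 5·(-1)] + [5·(-7) − 2·(-6)]| = 15, so the area is 15/2.

15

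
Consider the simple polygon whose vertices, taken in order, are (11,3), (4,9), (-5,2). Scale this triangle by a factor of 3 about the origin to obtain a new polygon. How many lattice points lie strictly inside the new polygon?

Using the shoelace formula, 2A = |(11·9 − 4·3) + (4·2 − (-5)·9) + ((-5)·3 − 11·2)| = 103, so the area is 51.5.
The number of boundary lattice points is Σ gcd(|Δx|,|Δy|) = gcd(7,6) + gcd(9,7) + gcd(16,1) = 1+1+1 = 3.
Scaling by 3 multiplies the area by 3² = 9 (so the new area is 927/2) and multiplies the boundary lattice-point count by 3, giving 9.
By Pick's theorem, the interior count of the dilated polygon is 927/2 − 9/2 + 1 = 460.

460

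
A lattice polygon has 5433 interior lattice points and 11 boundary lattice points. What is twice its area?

Pick's theorem states A = I + B/2 − 1, so A = 5433 + 11/2 − 1 = 10875/2.
Hence 2A = 10875.

10875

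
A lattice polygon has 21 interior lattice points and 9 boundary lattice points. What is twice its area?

49

Pick's theorem states A = I + B/2 − 1, so A = 21 + 9/2 − 1 = 49/2.
Hence 2A = 49.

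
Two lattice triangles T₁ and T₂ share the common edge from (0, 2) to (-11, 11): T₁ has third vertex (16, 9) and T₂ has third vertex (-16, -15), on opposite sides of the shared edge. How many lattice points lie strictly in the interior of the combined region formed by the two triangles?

The union is the simple quadrilateral with vertices (0, 2), (16, 9), (-11, 11), (-16, -15) in order.
By the shoelace formula, twice the signed area is |[0·9 − 16·2] + [16·11 − (-11)·9] + [(-11)·(-15) − (-16)·11] + [(-16)·2 − 0·(-15)]| = 552, so the area is 276.
Summing gcd(|Δx|,|Δy|) over the edges gives the boundary count: gcd(16,7) + gcd(27,2) + gcd(5,26) + gcd(16,17) = 1+1+1+1 = 4.
By Pick's theorem I = A − B/2 + 1 = 276 − 4/2 + 1 = 275.

275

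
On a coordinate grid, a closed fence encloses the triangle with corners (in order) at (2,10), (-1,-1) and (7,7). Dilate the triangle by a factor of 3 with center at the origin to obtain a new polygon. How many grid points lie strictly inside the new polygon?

Using the shoelace formula, 2A = |[2·(-1) − (-1)·10] + [(-1)·7 − 7·(-1)] + [7·10 − 2·7]| = 64, so the area is 32.
Summing gcd(|Δx|,|Δy|) over the edges gives the boundary count: gcd(3,11) + gcd(8,8) + gcd(5,3) = 1+8+1 = 10.
Scaling by 3 multiplies the area by 3² = 9 (so the new area is 288) and multiplies the boundary lattice-point count by 3, giving 30.
By Pick's theorem, the interior count of the dilated polygon is 288 − 30/2 + 1 = 274.

274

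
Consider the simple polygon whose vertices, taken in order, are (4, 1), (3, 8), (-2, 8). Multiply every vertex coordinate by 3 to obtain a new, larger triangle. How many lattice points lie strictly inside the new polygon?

148

By the shoelace formula, twice the signed area is |(4·8 − 3·1) + (3·8 − (-2)·8) + ((-2)·1 − 4·8)| = 35, so the area is 35/2.
The number of boundary lattice points is Σ gcd(|Δx|,|Δy|) = gcd(1,7) + gcd(5,0) + gcd(6,7) = 1+5+1 = 7.
Scaling by 3 multiplies the area by 3² = 9 (so the new area is 315/2) and multiplies the boundary lattice-point count by 3, giving 21.
By Pick's theorem, the interior count of the dilated polygon is 315/2 − 21/2 + 1 = 148.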